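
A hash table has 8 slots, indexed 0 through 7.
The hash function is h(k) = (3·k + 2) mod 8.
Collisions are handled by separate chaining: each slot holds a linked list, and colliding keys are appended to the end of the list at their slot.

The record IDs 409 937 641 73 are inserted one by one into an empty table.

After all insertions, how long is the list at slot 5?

4

409 → bucket 5
937 → bucket 5 (collision)
641 → bucket 5 (collision)
73 → bucket 5 (collision)
Final buckets:
0: -
1: -
2: -
3: -
4: -
5: 409 -> 937 -> 641 -> 73
6: -
7: -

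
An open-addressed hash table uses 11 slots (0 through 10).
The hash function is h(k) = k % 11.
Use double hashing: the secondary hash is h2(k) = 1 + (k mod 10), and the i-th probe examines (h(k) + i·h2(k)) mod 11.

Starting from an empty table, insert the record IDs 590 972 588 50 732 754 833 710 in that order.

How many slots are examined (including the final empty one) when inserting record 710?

5

Insert 590: h=7, slot 7 empty => index 7.
Insert 972: h=4, slot 4 empty => index 4.
Insert 588: h=5, slot 5 empty => index 5.
Insert 50: h=6, slot 6 empty => index 6.
Insert 732: h=6, h2=3, slot 6 occupied => index 9.
Insert 754: h=6, h2=5, slot 6 occupied => index 0.
Insert 833: h=8, slot 8 empty => index 8.
Insert 710: h=6, h2=1, slots 6,7,8,9 occupied => index 10.
Table: [754, ., ., ., 972, 588, 50, 590, 833, 732, 710]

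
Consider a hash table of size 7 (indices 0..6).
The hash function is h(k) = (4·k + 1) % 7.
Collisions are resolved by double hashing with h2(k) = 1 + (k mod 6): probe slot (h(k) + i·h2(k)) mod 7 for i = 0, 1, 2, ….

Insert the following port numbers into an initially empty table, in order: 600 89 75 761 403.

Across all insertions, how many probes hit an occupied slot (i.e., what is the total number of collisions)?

4

600 hashes to 0; slot 0 is free → place at 0.
89 hashes to 0, h2=6; 0 taken → place at 6.
75 hashes to 0, h2=4; 0 taken → place at 4.
761 hashes to 0, h2=6; 0,6 taken → place at 5.
403 hashes to 3; slot 3 is free → place at 3.
Table: [600, ∅, ∅, 403, 75, 761, 89]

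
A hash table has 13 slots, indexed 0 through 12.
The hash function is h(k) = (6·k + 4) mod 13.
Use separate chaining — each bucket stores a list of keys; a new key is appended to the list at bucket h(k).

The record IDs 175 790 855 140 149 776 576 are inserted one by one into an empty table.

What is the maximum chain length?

3

175 → bucket 1
790 → bucket 12
855 → bucket 12 (collision)
140 → bucket 12 (collision)
149 → bucket 1 (collision)
776 → bucket 6
576 → bucket 2
Final buckets:
0: .
1: 175 -> 149
2: 576
3: .
4: .
5: .
6: 776
7: .
8: .
9: .
10: .
11: .
12: 790 -> 855 -> 140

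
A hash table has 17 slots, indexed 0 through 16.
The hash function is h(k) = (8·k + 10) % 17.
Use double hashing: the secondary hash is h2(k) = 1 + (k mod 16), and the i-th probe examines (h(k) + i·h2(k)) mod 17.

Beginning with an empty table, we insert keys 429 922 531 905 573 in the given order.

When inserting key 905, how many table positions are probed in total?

429 hashes to 8; slot 8 is free -> place at 8.
922 hashes to 8, h2=11; 8 taken -> place at 2.
531 hashes to 8, h2=4; 8 taken -> place at 12.
905 hashes to 8, h2=10; 8 taken -> place at 1.
573 hashes to 4; slot 4 is free -> place at 4.
Table: [—, 905, 922, —, 573, —, —, —, 429, —, —, —, 531, —, —, —, —]

2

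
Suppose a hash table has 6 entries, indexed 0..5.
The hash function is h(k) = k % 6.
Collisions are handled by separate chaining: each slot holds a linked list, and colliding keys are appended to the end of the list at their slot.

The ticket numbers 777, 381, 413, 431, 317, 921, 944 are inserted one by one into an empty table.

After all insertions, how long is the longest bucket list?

Insert 777: h=3, bucket 3 empty -> new chain.
Insert 381: h=3, bucket 3 nonempty -> append to chain.
Insert 413: h=5, bucket 5 empty -> new chain.
Insert 431: h=5, bucket 5 nonempty -> append to chain.
Insert 317: h=5, bucket 5 nonempty -> append to chain.
Insert 921: h=3, bucket 3 nonempty -> append to chain.
Insert 944: h=2, bucket 2 empty -> new chain.
Final buckets:
0: _
1: _
2: 944
3: 777 -> 381 -> 921
4: _
5: 413 -> 431 -> 317

3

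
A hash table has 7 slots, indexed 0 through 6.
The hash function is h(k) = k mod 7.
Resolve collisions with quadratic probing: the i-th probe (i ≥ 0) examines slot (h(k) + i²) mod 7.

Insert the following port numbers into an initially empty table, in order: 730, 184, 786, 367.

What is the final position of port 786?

6

730: h=2 -> slot 2
184: h=2, probe 2,3 -> slot 3
786: h=2, probe 2,3,6 -> slot 6
367: h=3, probe 3,4 -> slot 4
Table: [∅, ∅, 730, 184, 367, ∅, 786]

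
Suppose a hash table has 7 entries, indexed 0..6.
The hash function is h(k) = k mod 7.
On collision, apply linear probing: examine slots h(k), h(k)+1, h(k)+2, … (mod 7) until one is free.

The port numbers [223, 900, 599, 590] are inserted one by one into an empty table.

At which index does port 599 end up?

5

223: h=6 => slot 6
900: h=4 => slot 4
599: h=4, probe 4,5 => slot 5
590: h=2 => slot 2
Table: [-, -, 590, -, 900, 599, 223]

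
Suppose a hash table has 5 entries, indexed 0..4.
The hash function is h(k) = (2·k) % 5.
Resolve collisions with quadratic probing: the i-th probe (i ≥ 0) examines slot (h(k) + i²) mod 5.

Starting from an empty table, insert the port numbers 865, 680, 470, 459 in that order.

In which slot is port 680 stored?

1

865: h=0 => slot 0
680: h=0, probe 0,1 => slot 1
470: h=0, probe 0,1,4 => slot 4
459: h=3 => slot 3
Table: [865, 680, ∅, 459, 470]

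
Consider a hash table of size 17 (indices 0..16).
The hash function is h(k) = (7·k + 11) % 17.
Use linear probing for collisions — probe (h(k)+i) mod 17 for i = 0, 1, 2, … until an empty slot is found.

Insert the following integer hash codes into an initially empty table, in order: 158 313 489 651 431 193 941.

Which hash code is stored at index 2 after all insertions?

431

158: h=12 → slot 12
313: h=9 → slot 9
489: h=0 → slot 0
651: h=12, probe 12,13 → slot 13
431: h=2 → slot 2
193: h=2, probe 2,3 → slot 3
941: h=2, probe 2,3,4 → slot 4
Table: [489, —, 431, 193, 941, —, —, —, —, 313, —, —, 158, 651, —, —, —]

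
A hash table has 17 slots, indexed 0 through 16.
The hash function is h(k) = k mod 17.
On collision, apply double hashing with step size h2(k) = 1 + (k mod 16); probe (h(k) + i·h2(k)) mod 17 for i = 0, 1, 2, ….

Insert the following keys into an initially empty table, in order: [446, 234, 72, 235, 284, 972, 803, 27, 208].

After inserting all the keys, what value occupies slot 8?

446: h=4 => slot 4
234: h=13 => slot 13
72: h=4, h2=9, probe 4,13,5 => slot 5
235: h=14 => slot 14
284: h=12 => slot 12
972: h=3 => slot 3
803: h=4, h2=4, probe 4,8 => slot 8
27: h=10 => slot 10
208: h=4, h2=1, probe 4,5,6 => slot 6
Table: [-, -, -, 972, 446, 72, 208, -, 803, -, 27, -, 284, 234, 235, -, -]

803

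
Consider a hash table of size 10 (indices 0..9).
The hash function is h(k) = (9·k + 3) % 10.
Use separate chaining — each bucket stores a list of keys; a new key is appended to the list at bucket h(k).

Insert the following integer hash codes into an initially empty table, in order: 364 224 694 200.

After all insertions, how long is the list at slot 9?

364 -> bucket 9
224 -> bucket 9 (collision)
694 -> bucket 9 (collision)
200 -> bucket 3
Final buckets:
0: ∅
1: ∅
2: ∅
3: 200
4: ∅
5: ∅
6: ∅
7: ∅
8: ∅
9: 364 -> 224 -> 694

3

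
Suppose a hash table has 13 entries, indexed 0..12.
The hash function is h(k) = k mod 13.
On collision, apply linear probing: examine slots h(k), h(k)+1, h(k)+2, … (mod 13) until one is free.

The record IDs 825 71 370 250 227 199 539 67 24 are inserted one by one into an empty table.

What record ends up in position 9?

227

825 hashes to 6; slot 6 is free -> place at 6.
71 hashes to 6; 6 taken -> place at 7.
370 hashes to 6; 6,7 taken -> place at 8.
250 hashes to 3; slot 3 is free -> place at 3.
227 hashes to 6; 6,7,8 taken -> place at 9.
199 hashes to 4; slot 4 is free -> place at 4.
539 hashes to 6; 6,7,8,9 taken -> place at 10.
67 hashes to 2; slot 2 is free -> place at 2.
24 hashes to 11; slot 11 is free -> place at 11.
Table: [_, _, 67, 250, 199, _, 825, 71, 370, 227, 539, 24, _]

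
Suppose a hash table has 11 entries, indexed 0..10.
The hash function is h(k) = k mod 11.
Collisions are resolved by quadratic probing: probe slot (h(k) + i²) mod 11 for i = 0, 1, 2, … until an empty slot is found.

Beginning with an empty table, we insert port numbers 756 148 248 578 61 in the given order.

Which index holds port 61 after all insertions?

756: h=8 → slot 8
148: h=5 → slot 5
248: h=6 → slot 6
578: h=6, probe 6,7 → slot 7
61: h=6, probe 6,7,10 → slot 10
Table: [—, —, —, —, —, 148, 248, 578, 756, —, 61]

10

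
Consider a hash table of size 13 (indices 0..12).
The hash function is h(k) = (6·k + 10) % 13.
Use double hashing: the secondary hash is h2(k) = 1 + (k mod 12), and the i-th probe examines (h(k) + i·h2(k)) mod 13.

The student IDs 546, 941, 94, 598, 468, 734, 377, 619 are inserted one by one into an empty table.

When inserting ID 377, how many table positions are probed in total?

546 hashes to 10; slot 10 is free => place at 10.
941 hashes to 1; slot 1 is free => place at 1.
94 hashes to 2; slot 2 is free => place at 2.
598 hashes to 10, h2=11; 10 taken => place at 8.
468 hashes to 10, h2=1; 10 taken => place at 11.
734 hashes to 7; slot 7 is free => place at 7.
377 hashes to 10, h2=6; 10 taken => place at 3.
619 hashes to 6; slot 6 is free => place at 6.
Table: [_, 941, 94, 377, _, _, 619, 734, 598, _, 546, 468, _]

2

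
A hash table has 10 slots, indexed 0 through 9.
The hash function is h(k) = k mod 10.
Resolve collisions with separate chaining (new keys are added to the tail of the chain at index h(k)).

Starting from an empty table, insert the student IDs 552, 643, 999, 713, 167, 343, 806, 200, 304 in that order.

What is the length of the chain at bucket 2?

1

552 -> bucket 2
643 -> bucket 3
999 -> bucket 9
713 -> bucket 3 (collision)
167 -> bucket 7
343 -> bucket 3 (collision)
806 -> bucket 6
200 -> bucket 0
304 -> bucket 4
Final buckets:
0: 200
1: .
2: 552
3: 643 -> 713 -> 343
4: 304
5: .
6: 806
7: 167
8: .
9: 999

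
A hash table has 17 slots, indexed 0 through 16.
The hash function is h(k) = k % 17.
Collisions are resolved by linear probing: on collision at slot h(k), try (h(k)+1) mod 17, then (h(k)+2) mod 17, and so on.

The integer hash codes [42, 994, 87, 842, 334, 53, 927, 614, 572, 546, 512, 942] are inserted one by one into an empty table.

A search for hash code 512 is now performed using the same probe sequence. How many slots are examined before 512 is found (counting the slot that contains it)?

5

42: h=8 => slot 8
994: h=8, probe 8,9 => slot 9
87: h=2 => slot 2
842: h=9, probe 9,10 => slot 10
334: h=11 => slot 11
53: h=2, probe 2,3 => slot 3
927: h=9, probe 9,10,11,12 => slot 12
614: h=2, probe 2,3,4 => slot 4
572: h=11, probe 11,12,13 => slot 13
546: h=2, probe 2,3,4,5 => slot 5
512: h=2, probe 2,3,4,5,6 => slot 6
942: h=7 => slot 7
Table: [∅, ∅, 87, 53, 614, 546, 512, 942, 42, 994, 842, 334, 927, 572, ∅, ∅, ∅]
Lookup 512: h=2, probe 2,3,4,5,6 → found at 6.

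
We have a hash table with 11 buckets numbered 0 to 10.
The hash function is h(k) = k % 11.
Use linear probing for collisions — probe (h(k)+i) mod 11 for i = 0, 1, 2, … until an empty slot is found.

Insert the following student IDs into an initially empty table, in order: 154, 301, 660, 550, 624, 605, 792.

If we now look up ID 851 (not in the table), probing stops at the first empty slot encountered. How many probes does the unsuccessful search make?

3

Insert 154: h=0, slot 0 empty -> index 0.
Insert 301: h=4, slot 4 empty -> index 4.
Insert 660: h=0, slot 0 occupied -> index 1.
Insert 550: h=0, slots 0,1 occupied -> index 2.
Insert 624: h=8, slot 8 empty -> index 8.
Insert 605: h=0, slots 0,1,2 occupied -> index 3.
Insert 792: h=0, slots 0,1,2,3,4 occupied -> index 5.
Table: [154, 660, 550, 605, 301, 792, _, _, 624, _, _]
Lookup 851: h=4, probe 4,5,6 → slot 6 empty, not found.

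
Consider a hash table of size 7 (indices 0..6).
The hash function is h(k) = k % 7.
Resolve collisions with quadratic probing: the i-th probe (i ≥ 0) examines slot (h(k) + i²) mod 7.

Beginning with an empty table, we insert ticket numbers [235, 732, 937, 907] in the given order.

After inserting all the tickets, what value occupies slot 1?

907

235: h=4 => slot 4
732: h=4, probe 4,5 => slot 5
937: h=6 => slot 6
907: h=4, probe 4,5,1 => slot 1
Table: [∅, 907, ∅, ∅, 235, 732, 937]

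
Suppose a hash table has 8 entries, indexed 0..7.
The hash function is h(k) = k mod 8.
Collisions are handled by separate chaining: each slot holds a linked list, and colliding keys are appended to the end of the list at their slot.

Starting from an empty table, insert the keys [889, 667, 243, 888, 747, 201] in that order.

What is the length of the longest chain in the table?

3

889 -> bucket 1
667 -> bucket 3
243 -> bucket 3 (collision)
888 -> bucket 0
747 -> bucket 3 (collision)
201 -> bucket 1 (collision)
Final buckets:
0: 888
1: 889 -> 201
2: _
3: 667 -> 243 -> 747
4: _
5: _
6: _
7: _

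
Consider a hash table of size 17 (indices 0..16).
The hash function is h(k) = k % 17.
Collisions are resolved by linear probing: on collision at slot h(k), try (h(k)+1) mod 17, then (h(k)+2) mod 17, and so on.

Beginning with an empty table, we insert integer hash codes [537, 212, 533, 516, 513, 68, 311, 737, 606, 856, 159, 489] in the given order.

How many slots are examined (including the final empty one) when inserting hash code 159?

537: h=10 -> slot 10
212: h=8 -> slot 8
533: h=6 -> slot 6
516: h=6, probe 6,7 -> slot 7
513: h=3 -> slot 3
68: h=0 -> slot 0
311: h=5 -> slot 5
737: h=6, probe 6,7,8,9 -> slot 9
606: h=11 -> slot 11
856: h=6, probe 6,7,8,9,10,11,12 -> slot 12
159: h=6, probe 6,7,8,9,10,11,12,13 -> slot 13
489: h=13, probe 13,14 -> slot 14
Table: [68, _, _, 513, _, 311, 533, 516, 212, 737, 537, 606, 856, 159, 489, _, _]

8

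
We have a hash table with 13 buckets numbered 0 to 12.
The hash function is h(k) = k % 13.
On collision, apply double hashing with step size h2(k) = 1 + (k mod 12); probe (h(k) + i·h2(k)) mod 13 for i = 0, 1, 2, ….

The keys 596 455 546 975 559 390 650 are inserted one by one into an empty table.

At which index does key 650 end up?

596: h=11 → slot 11
455: h=0 → slot 0
546: h=0, h2=7, probe 0,7 → slot 7
975: h=0, h2=4, probe 0,4 → slot 4
559: h=0, h2=8, probe 0,8 → slot 8
390: h=0, h2=7, probe 0,7,1 → slot 1
650: h=0, h2=3, probe 0,3 → slot 3
Table: [455, 390, ., 650, 975, ., ., 546, 559, ., ., 596, .]

3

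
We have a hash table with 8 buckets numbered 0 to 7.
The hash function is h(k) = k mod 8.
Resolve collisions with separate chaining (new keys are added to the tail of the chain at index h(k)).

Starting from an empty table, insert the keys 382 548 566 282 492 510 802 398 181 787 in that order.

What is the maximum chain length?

Insert 382: h=6, bucket 6 empty → new chain.
Insert 548: h=4, bucket 4 empty → new chain.
Insert 566: h=6, bucket 6 nonempty → append to chain.
Insert 282: h=2, bucket 2 empty → new chain.
Insert 492: h=4, bucket 4 nonempty → append to chain.
Insert 510: h=6, bucket 6 nonempty → append to chain.
Insert 802: h=2, bucket 2 nonempty → append to chain.
Insert 398: h=6, bucket 6 nonempty → append to chain.
Insert 181: h=5, bucket 5 empty → new chain.
Insert 787: h=3, bucket 3 empty → new chain.
Final buckets:
0: _
1: _
2: 282 -> 802
3: 787
4: 548 -> 492
5: 181
6: 382 -> 566 -> 510 -> 398
7: _

4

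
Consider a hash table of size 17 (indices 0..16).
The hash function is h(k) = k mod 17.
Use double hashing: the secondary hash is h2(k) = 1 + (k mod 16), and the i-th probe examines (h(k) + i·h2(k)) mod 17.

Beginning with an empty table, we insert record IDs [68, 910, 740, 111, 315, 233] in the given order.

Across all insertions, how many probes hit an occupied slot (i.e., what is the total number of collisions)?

3

Insert 68: h=0, slot 0 empty → index 0.
Insert 910: h=9, slot 9 empty → index 9.
Insert 740: h=9, h2=5, slot 9 occupied → index 14.
Insert 111: h=9, h2=16, slot 9 occupied → index 8.
Insert 315: h=9, h2=12, slot 9 occupied → index 4.
Insert 233: h=12, slot 12 empty → index 12.
Table: [68, -, -, -, 315, -, -, -, 111, 910, -, -, 233, -, 740, -, -]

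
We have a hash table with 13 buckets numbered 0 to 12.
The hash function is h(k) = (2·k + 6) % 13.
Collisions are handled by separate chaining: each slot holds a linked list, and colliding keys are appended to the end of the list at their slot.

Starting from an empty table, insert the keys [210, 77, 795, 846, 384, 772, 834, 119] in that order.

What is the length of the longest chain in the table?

4

Insert 210: h=10, bucket 10 empty → new chain.
Insert 77: h=4, bucket 4 empty → new chain.
Insert 795: h=10, bucket 10 nonempty → append to chain.
Insert 846: h=8, bucket 8 empty → new chain.
Insert 384: h=7, bucket 7 empty → new chain.
Insert 772: h=3, bucket 3 empty → new chain.
Insert 834: h=10, bucket 10 nonempty → append to chain.
Insert 119: h=10, bucket 10 nonempty → append to chain.
Final buckets:
0: —
1: —
2: —
3: 772
4: 77
5: —
6: —
7: 384
8: 846
9: —
10: 210 -> 795 -> 834 -> 119
11: —
12: —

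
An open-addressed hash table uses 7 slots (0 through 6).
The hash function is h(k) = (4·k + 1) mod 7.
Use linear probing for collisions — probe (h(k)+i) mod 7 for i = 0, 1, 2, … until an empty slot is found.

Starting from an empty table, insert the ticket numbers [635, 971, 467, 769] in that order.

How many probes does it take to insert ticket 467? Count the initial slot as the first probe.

635 hashes to 0; slot 0 is free → place at 0.
971 hashes to 0; 0 taken → place at 1.
467 hashes to 0; 0,1 taken → place at 2.
769 hashes to 4; slot 4 is free → place at 4.
Table: [635, 971, 467, ∅, 769, ∅, ∅]

3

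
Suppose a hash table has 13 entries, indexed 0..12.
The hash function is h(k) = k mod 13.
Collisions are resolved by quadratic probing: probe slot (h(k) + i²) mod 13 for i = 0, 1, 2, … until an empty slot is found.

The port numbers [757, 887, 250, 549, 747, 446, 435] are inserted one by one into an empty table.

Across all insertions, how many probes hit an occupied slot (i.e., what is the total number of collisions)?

Insert 757: h=3, slot 3 empty → index 3.
Insert 887: h=3, slot 3 occupied → index 4.
Insert 250: h=3, slots 3,4 occupied → index 7.
Insert 549: h=3, slots 3,4,7 occupied → index 12.
Insert 747: h=6, slot 6 empty → index 6.
Insert 446: h=4, slot 4 occupied → index 5.
Insert 435: h=6, slots 6,7 occupied → index 10.
Table: [∅, ∅, ∅, 757, 887, 446, 747, 250, ∅, ∅, 435, ∅, 549]

9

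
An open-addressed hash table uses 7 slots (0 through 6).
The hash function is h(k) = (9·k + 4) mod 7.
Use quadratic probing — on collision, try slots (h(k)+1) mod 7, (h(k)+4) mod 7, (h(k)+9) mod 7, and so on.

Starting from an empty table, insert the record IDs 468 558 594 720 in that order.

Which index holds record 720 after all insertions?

6

468: h=2 => slot 2
558: h=0 => slot 0
594: h=2, probe 2,3 => slot 3
720: h=2, probe 2,3,6 => slot 6
Table: [558, -, 468, 594, -, -, 720]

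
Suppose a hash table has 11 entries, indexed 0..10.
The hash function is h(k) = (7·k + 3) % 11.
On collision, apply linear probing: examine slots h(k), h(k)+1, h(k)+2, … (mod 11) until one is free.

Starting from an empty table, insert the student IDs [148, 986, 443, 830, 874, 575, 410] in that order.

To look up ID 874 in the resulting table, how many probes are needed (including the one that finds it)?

Insert 148: h=5, slot 5 empty -> index 5.
Insert 986: h=8, slot 8 empty -> index 8.
Insert 443: h=2, slot 2 empty -> index 2.
Insert 830: h=5, slot 5 occupied -> index 6.
Insert 874: h=5, slots 5,6 occupied -> index 7.
Insert 575: h=2, slot 2 occupied -> index 3.
Insert 410: h=2, slots 2,3 occupied -> index 4.
Table: [., ., 443, 575, 410, 148, 830, 874, 986, ., .]
Lookup 874: h=5, probe 5,6,7 → found at 7.

3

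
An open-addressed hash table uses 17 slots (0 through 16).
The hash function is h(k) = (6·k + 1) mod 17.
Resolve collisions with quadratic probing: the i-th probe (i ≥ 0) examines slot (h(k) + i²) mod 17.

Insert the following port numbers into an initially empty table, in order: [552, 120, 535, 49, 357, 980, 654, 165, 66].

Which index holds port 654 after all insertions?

2

552: h=15 → slot 15
120: h=7 → slot 7
535: h=15, probe 15,16 → slot 16
49: h=6 → slot 6
357: h=1 → slot 1
980: h=16, probe 16,0 → slot 0
654: h=15, probe 15,16,2 → slot 2
165: h=5 → slot 5
66: h=6, probe 6,7,10 → slot 10
Table: [980, 357, 654, —, —, 165, 49, 120, —, —, 66, —, —, —, —, 552, 535]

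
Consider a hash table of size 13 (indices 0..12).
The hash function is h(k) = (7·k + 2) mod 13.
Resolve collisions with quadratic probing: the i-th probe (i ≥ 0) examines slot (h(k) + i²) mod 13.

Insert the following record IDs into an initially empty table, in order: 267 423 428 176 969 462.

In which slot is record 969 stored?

267 hashes to 12; slot 12 is free => place at 12.
423 hashes to 12; 12 taken => place at 0.
428 hashes to 8; slot 8 is free => place at 8.
176 hashes to 12; 12,0 taken => place at 3.
969 hashes to 12; 12,0,3,8 taken => place at 2.
462 hashes to 12; 12,0,3,8,2 taken => place at 11.
Table: [423, ∅, 969, 176, ∅, ∅, ∅, ∅, 428, ∅, ∅, 462, 267]

2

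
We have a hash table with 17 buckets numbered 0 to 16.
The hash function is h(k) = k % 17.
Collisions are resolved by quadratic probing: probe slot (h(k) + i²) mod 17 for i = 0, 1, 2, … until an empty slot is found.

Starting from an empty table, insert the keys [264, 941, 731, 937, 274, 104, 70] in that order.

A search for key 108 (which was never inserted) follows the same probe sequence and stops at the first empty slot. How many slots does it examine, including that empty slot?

Insert 264: h=9, slot 9 empty → index 9.
Insert 941: h=6, slot 6 empty → index 6.
Insert 731: h=0, slot 0 empty → index 0.
Insert 937: h=2, slot 2 empty → index 2.
Insert 274: h=2, slot 2 occupied → index 3.
Insert 104: h=2, slots 2,3,6 occupied → index 11.
Insert 70: h=2, slots 2,3,6,11 occupied → index 1.
Table: [731, 70, 937, 274, ∅, ∅, 941, ∅, ∅, 264, ∅, 104, ∅, ∅, ∅, ∅, ∅]
Lookup 108: h=6, probe 6,7 → slot 7 empty, not found.

2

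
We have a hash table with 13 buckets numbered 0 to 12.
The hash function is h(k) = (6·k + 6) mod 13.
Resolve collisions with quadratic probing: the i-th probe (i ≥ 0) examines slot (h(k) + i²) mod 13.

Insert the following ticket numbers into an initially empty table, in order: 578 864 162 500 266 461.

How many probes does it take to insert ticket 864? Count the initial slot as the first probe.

2

Insert 578: h=3, slot 3 empty => index 3.
Insert 864: h=3, slot 3 occupied => index 4.
Insert 162: h=3, slots 3,4 occupied => index 7.
Insert 500: h=3, slots 3,4,7 occupied => index 12.
Insert 266: h=3, slots 3,4,7,12 occupied => index 6.
Insert 461: h=3, slots 3,4,7,12,6 occupied => index 2.
Table: [∅, ∅, 461, 578, 864, ∅, 266, 162, ∅, ∅, ∅, ∅, 500]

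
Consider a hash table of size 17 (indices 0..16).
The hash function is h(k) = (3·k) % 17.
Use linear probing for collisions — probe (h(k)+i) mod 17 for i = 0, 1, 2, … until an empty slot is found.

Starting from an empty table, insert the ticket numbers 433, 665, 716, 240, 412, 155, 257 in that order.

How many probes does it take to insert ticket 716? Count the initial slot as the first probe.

433 hashes to 7; slot 7 is free => place at 7.
665 hashes to 6; slot 6 is free => place at 6.
716 hashes to 6; 6,7 taken => place at 8.
240 hashes to 6; 6,7,8 taken => place at 9.
412 hashes to 12; slot 12 is free => place at 12.
155 hashes to 6; 6,7,8,9 taken => place at 10.
257 hashes to 6; 6,7,8,9,10 taken => place at 11.
Table: [-, -, -, -, -, -, 665, 433, 716, 240, 155, 257, 412, -, -, -, -]

3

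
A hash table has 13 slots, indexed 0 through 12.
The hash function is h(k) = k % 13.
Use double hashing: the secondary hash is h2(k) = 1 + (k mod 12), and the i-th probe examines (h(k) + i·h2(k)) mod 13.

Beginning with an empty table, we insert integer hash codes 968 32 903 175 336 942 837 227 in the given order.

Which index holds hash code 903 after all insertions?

10

968: h=6 => slot 6
32: h=6, h2=9, probe 6,2 => slot 2
903: h=6, h2=4, probe 6,10 => slot 10
175: h=6, h2=8, probe 6,1 => slot 1
336: h=11 => slot 11
942: h=6, h2=7, probe 6,0 => slot 0
837: h=5 => slot 5
227: h=6, h2=12, probe 6,5,4 => slot 4
Table: [942, 175, 32, -, 227, 837, 968, -, -, -, 903, 336, -]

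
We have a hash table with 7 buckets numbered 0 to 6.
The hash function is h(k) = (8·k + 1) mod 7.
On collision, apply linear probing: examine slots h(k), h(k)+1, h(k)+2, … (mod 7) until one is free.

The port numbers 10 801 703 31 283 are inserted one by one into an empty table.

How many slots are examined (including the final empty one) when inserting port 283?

5

10: h=4 => slot 4
801: h=4, probe 4,5 => slot 5
703: h=4, probe 4,5,6 => slot 6
31: h=4, probe 4,5,6,0 => slot 0
283: h=4, probe 4,5,6,0,1 => slot 1
Table: [31, 283, _, _, 10, 801, 703]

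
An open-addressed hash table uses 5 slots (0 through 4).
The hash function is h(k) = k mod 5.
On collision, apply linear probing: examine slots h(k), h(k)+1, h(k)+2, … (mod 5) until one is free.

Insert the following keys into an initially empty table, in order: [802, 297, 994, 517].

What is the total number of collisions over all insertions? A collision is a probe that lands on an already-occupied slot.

802 hashes to 2; slot 2 is free -> place at 2.
297 hashes to 2; 2 taken -> place at 3.
994 hashes to 4; slot 4 is free -> place at 4.
517 hashes to 2; 2,3,4 taken -> place at 0.
Table: [517, _, 802, 297, 994]

4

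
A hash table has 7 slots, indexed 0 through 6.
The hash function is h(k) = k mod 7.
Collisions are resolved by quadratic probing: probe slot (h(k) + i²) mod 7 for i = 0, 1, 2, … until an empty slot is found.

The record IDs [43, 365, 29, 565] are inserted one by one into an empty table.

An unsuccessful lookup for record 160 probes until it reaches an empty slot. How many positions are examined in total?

2

Insert 43: h=1, slot 1 empty → index 1.
Insert 365: h=1, slot 1 occupied → index 2.
Insert 29: h=1, slots 1,2 occupied → index 5.
Insert 565: h=5, slot 5 occupied → index 6.
Table: [-, 43, 365, -, -, 29, 565]
Lookup 160: h=6, probe 6,0 → slot 0 empty, not found.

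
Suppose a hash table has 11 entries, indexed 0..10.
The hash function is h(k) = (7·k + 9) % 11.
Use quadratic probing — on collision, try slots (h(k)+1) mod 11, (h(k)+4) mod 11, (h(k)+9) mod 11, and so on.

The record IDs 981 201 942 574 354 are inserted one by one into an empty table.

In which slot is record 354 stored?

981: h=1 → slot 1
201: h=8 → slot 8
942: h=3 → slot 3
574: h=1, probe 1,2 → slot 2
354: h=1, probe 1,2,5 → slot 5
Table: [., 981, 574, 942, ., 354, ., ., 201, ., .]

5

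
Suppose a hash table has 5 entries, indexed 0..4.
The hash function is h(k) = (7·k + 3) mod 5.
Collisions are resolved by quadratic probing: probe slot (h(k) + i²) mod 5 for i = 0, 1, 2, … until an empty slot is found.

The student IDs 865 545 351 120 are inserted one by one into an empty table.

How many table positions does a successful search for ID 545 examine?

865 hashes to 3; slot 3 is free => place at 3.
545 hashes to 3; 3 taken => place at 4.
351 hashes to 0; slot 0 is free => place at 0.
120 hashes to 3; 3,4 taken => place at 2.
Table: [351, ., 120, 865, 545]
Lookup 545: h=3, probe 3,4 → found at 4.

2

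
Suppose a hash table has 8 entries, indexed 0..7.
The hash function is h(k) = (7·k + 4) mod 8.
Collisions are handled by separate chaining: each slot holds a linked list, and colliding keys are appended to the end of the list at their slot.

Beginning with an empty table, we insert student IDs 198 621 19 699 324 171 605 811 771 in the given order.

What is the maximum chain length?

198 -> bucket 6
621 -> bucket 7
19 -> bucket 1
699 -> bucket 1 (collision)
324 -> bucket 0
171 -> bucket 1 (collision)
605 -> bucket 7 (collision)
811 -> bucket 1 (collision)
771 -> bucket 1 (collision)
Final buckets:
0: 324
1: 19 -> 699 -> 171 -> 811 -> 771
2: ∅
3: ∅
4: ∅
5: ∅
6: 198
7: 621 -> 605

5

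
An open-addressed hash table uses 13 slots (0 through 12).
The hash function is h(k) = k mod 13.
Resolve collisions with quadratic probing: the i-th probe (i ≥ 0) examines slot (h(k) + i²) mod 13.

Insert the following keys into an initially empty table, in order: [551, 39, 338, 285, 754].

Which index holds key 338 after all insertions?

1

551 hashes to 5; slot 5 is free => place at 5.
39 hashes to 0; slot 0 is free => place at 0.
338 hashes to 0; 0 taken => place at 1.
285 hashes to 12; slot 12 is free => place at 12.
754 hashes to 0; 0,1 taken => place at 4.
Table: [39, 338, —, —, 754, 551, —, —, —, —, —, —, 285]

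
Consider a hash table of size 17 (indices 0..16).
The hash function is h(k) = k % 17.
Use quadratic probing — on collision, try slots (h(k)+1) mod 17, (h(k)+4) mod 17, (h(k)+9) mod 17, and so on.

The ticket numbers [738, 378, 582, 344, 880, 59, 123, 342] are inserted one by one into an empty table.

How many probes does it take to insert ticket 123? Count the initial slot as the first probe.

5

738: h=7 => slot 7
378: h=4 => slot 4
582: h=4, probe 4,5 => slot 5
344: h=4, probe 4,5,8 => slot 8
880: h=13 => slot 13
59: h=8, probe 8,9 => slot 9
123: h=4, probe 4,5,8,13,3 => slot 3
342: h=2 => slot 2
Table: [-, -, 342, 123, 378, 582, -, 738, 344, 59, -, -, -, 880, -, -, -]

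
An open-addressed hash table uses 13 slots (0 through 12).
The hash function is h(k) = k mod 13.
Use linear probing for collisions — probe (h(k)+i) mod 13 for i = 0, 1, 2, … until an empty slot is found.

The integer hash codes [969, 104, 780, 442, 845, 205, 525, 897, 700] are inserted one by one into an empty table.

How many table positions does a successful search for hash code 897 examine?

5

969 hashes to 7; slot 7 is free → place at 7.
104 hashes to 0; slot 0 is free → place at 0.
780 hashes to 0; 0 taken → place at 1.
442 hashes to 0; 0,1 taken → place at 2.
845 hashes to 0; 0,1,2 taken → place at 3.
205 hashes to 10; slot 10 is free → place at 10.
525 hashes to 5; slot 5 is free → place at 5.
897 hashes to 0; 0,1,2,3 taken → place at 4.
700 hashes to 11; slot 11 is free → place at 11.
Table: [104, 780, 442, 845, 897, 525, _, 969, _, _, 205, 700, _]
Lookup 897: h=0, probe 0,1,2,3,4 → found at 4.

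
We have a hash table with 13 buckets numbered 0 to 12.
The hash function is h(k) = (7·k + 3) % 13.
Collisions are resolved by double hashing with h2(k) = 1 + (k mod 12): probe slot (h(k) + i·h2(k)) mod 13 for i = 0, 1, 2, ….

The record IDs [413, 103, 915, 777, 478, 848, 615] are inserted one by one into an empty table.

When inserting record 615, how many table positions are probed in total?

413: h=8 → slot 8
103: h=9 → slot 9
915: h=12 → slot 12
777: h=8, h2=10, probe 8,5 → slot 5
478: h=8, h2=11, probe 8,6 → slot 6
848: h=11 → slot 11
615: h=5, h2=4, probe 5,9,0 → slot 0
Table: [615, _, _, _, _, 777, 478, _, 413, 103, _, 848, 915]

3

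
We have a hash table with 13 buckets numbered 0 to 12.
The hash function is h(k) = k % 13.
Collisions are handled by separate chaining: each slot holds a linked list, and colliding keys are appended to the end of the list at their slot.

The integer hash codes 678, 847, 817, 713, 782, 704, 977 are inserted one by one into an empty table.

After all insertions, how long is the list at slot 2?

678 -> bucket 2
847 -> bucket 2 (collision)
817 -> bucket 11
713 -> bucket 11 (collision)
782 -> bucket 2 (collision)
704 -> bucket 2 (collision)
977 -> bucket 2 (collision)
Final buckets:
0: ∅
1: ∅
2: 678 -> 847 -> 782 -> 704 -> 977
3: ∅
4: ∅
5: ∅
6: ∅
7: ∅
8: ∅
9: ∅
10: ∅
11: 817 -> 713
12: ∅

5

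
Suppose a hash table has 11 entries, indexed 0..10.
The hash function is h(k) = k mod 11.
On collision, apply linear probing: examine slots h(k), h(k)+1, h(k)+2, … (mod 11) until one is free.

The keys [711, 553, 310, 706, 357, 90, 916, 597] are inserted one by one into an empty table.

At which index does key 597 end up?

9

711 hashes to 7; slot 7 is free -> place at 7.
553 hashes to 3; slot 3 is free -> place at 3.
310 hashes to 2; slot 2 is free -> place at 2.
706 hashes to 2; 2,3 taken -> place at 4.
357 hashes to 5; slot 5 is free -> place at 5.
90 hashes to 2; 2,3,4,5 taken -> place at 6.
916 hashes to 3; 3,4,5,6,7 taken -> place at 8.
597 hashes to 3; 3,4,5,6,7,8 taken -> place at 9.
Table: [—, —, 310, 553, 706, 357, 90, 711, 916, 597, —]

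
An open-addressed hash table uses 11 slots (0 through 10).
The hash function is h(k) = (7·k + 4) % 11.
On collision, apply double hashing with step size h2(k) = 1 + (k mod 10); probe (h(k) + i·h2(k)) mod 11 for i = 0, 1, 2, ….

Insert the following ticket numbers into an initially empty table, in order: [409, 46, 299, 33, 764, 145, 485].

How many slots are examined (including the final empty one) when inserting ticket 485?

3

409: h=7 → slot 7
46: h=7, h2=7, probe 7,3 → slot 3
299: h=7, h2=10, probe 7,6 → slot 6
33: h=4 → slot 4
764: h=6, h2=5, probe 6,0 → slot 0
145: h=7, h2=6, probe 7,2 → slot 2
485: h=0, h2=6, probe 0,6,1 → slot 1
Table: [764, 485, 145, 46, 33, ∅, 299, 409, ∅, ∅, ∅]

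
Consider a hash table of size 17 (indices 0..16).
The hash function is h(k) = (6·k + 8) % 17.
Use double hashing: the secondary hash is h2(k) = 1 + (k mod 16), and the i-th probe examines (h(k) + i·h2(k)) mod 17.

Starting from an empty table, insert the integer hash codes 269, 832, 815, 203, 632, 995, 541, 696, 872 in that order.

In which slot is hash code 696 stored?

3

269: h=7 -> slot 7
832: h=2 -> slot 2
815: h=2, h2=16, probe 2,1 -> slot 1
203: h=2, h2=12, probe 2,14 -> slot 14
632: h=9 -> slot 9
995: h=11 -> slot 11
541: h=7, h2=14, probe 7,4 -> slot 4
696: h=2, h2=9, probe 2,11,3 -> slot 3
872: h=4, h2=9, probe 4,13 -> slot 13
Table: [—, 815, 832, 696, 541, —, —, 269, —, 632, —, 995, —, 872, 203, —, —]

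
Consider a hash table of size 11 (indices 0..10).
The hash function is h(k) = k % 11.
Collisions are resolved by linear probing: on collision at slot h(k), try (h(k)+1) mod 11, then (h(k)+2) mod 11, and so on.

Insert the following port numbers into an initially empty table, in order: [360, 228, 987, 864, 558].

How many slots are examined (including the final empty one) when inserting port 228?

Insert 360: h=8, slot 8 empty => index 8.
Insert 228: h=8, slot 8 occupied => index 9.
Insert 987: h=8, slots 8,9 occupied => index 10.
Insert 864: h=6, slot 6 empty => index 6.
Insert 558: h=8, slots 8,9,10 occupied => index 0.
Table: [558, ., ., ., ., ., 864, ., 360, 228, 987]

2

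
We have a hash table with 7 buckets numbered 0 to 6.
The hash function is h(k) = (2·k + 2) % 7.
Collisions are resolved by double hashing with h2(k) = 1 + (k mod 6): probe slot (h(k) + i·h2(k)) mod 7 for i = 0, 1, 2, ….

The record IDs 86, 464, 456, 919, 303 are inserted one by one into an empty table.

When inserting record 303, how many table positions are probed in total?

2

Insert 86: h=6, slot 6 empty => index 6.
Insert 464: h=6, h2=3, slot 6 occupied => index 2.
Insert 456: h=4, slot 4 empty => index 4.
Insert 919: h=6, h2=2, slot 6 occupied => index 1.
Insert 303: h=6, h2=4, slot 6 occupied => index 3.
Table: [∅, 919, 464, 303, 456, ∅, 86]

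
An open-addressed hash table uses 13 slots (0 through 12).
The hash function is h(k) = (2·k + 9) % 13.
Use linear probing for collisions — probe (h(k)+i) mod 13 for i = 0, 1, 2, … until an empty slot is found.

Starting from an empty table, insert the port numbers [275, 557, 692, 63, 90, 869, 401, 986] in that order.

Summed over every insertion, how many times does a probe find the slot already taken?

Insert 275: h=0, slot 0 empty -> index 0.
Insert 557: h=5, slot 5 empty -> index 5.
Insert 692: h=2, slot 2 empty -> index 2.
Insert 63: h=5, slot 5 occupied -> index 6.
Insert 90: h=7, slot 7 empty -> index 7.
Insert 869: h=5, slots 5,6,7 occupied -> index 8.
Insert 401: h=5, slots 5,6,7,8 occupied -> index 9.
Insert 986: h=5, slots 5,6,7,8,9 occupied -> index 10.
Table: [275, _, 692, _, _, 557, 63, 90, 869, 401, 986, _, _]

13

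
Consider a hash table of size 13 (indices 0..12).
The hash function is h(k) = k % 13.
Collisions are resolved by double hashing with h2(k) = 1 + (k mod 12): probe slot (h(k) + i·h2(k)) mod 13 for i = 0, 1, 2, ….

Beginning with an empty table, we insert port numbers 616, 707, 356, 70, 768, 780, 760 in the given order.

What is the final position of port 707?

4

616: h=5 => slot 5
707: h=5, h2=12, probe 5,4 => slot 4
356: h=5, h2=9, probe 5,1 => slot 1
70: h=5, h2=11, probe 5,3 => slot 3
768: h=1, h2=1, probe 1,2 => slot 2
780: h=0 => slot 0
760: h=6 => slot 6
Table: [780, 356, 768, 70, 707, 616, 760, ., ., ., ., ., .]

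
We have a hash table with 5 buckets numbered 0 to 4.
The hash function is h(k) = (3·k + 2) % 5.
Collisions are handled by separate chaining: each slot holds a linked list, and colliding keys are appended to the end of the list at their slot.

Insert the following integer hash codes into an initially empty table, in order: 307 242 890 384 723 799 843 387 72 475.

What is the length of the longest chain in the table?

4

Insert 307: h=3, bucket 3 empty -> new chain.
Insert 242: h=3, bucket 3 nonempty -> append to chain.
Insert 890: h=2, bucket 2 empty -> new chain.
Insert 384: h=4, bucket 4 empty -> new chain.
Insert 723: h=1, bucket 1 empty -> new chain.
Insert 799: h=4, bucket 4 nonempty -> append to chain.
Insert 843: h=1, bucket 1 nonempty -> append to chain.
Insert 387: h=3, bucket 3 nonempty -> append to chain.
Insert 72: h=3, bucket 3 nonempty -> append to chain.
Insert 475: h=2, bucket 2 nonempty -> append to chain.
Final buckets:
0: .
1: 723 -> 843
2: 890 -> 475
3: 307 -> 242 -> 387 -> 72
4: 384 -> 799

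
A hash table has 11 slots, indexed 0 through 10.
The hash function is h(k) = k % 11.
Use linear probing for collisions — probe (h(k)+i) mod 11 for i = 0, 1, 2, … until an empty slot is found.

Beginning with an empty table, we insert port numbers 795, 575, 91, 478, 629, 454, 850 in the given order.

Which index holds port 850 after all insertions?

8

795 hashes to 3; slot 3 is free → place at 3.
575 hashes to 3; 3 taken → place at 4.
91 hashes to 3; 3,4 taken → place at 5.
478 hashes to 5; 5 taken → place at 6.
629 hashes to 2; slot 2 is free → place at 2.
454 hashes to 3; 3,4,5,6 taken → place at 7.
850 hashes to 3; 3,4,5,6,7 taken → place at 8.
Table: [_, _, 629, 795, 575, 91, 478, 454, 850, _, _]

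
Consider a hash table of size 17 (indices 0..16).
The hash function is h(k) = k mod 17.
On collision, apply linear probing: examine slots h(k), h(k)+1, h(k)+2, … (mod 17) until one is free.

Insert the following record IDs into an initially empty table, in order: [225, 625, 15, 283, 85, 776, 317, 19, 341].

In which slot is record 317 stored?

14

225: h=4 => slot 4
625: h=13 => slot 13
15: h=15 => slot 15
283: h=11 => slot 11
85: h=0 => slot 0
776: h=11, probe 11,12 => slot 12
317: h=11, probe 11,12,13,14 => slot 14
19: h=2 => slot 2
341: h=1 => slot 1
Table: [85, 341, 19, —, 225, —, —, —, —, —, —, 283, 776, 625, 317, 15, —]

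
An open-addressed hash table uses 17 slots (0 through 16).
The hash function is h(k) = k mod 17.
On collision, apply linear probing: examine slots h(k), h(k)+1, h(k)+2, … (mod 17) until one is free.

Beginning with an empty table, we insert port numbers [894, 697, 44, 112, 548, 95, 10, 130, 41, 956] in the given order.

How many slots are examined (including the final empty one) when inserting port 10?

5

894: h=10 -> slot 10
697: h=0 -> slot 0
44: h=10, probe 10,11 -> slot 11
112: h=10, probe 10,11,12 -> slot 12
548: h=4 -> slot 4
95: h=10, probe 10,11,12,13 -> slot 13
10: h=10, probe 10,11,12,13,14 -> slot 14
130: h=11, probe 11,12,13,14,15 -> slot 15
41: h=7 -> slot 7
956: h=4, probe 4,5 -> slot 5
Table: [697, ., ., ., 548, 956, ., 41, ., ., 894, 44, 112, 95, 10, 130, .]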